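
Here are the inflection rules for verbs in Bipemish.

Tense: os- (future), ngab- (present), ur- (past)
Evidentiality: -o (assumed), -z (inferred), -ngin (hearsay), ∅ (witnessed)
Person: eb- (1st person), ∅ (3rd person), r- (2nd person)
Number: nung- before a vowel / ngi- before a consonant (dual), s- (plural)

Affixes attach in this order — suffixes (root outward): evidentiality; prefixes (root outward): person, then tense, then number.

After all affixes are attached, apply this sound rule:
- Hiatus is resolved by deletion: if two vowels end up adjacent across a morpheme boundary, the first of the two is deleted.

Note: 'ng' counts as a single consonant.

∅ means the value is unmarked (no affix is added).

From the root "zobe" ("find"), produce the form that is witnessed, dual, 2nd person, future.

Attach person 2nd person r- → rzobe.
Attach tense future os- → osrzobe.
Attach number dual nung- (before vowel 'o') → nungosrzobe.
evidentiality = witnessed: zero marking, form stays nungosrzobe.
Vowel deletion: no change.

nungosrzobe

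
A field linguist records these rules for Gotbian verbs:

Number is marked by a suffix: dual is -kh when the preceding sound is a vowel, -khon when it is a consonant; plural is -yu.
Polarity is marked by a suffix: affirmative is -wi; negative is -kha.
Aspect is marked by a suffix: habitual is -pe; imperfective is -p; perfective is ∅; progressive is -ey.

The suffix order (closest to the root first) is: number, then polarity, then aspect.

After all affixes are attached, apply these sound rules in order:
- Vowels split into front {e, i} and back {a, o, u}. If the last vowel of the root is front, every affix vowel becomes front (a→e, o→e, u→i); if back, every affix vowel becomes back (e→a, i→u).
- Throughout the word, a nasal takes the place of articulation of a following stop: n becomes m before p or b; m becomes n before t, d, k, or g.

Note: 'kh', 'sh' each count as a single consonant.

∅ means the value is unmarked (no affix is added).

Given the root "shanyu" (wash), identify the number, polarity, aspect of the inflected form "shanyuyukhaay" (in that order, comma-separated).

plural, negative, progressive

Segment: shanyu-yu-kha-ey.
number: -yu → plural.
polarity: -kha → negative.
aspect: -ey → progressive.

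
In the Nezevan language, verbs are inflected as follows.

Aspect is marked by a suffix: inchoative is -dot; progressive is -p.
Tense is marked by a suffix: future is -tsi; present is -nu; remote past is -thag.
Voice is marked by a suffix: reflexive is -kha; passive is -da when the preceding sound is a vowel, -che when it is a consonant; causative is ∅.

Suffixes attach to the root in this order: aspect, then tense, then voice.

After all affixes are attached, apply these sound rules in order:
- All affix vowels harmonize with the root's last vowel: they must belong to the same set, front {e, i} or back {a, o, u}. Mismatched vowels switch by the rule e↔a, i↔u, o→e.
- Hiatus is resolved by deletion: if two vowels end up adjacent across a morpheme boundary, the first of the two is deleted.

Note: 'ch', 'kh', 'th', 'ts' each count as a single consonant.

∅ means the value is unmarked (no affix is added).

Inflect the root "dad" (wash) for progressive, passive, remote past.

dadpthagcha

Attach aspect progressive -p → dadp.
Attach tense remote past -thag → dadpthag.
Attach voice passive -che (after consonant 'g') → dadpthagche.
Apply vowel harmony: dadpthagche → dadpthagcha.
Vowel deletion: no change.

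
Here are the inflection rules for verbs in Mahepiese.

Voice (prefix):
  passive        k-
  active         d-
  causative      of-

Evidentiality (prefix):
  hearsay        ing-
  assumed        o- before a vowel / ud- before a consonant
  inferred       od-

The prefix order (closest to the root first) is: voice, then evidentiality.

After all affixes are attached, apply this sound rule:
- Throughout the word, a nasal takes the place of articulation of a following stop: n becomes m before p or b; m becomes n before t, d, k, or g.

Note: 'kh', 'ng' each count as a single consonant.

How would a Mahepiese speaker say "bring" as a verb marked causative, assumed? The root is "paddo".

Attach voice causative of- → ofpaddo.
Attach evidentiality assumed o- (before vowel 'o') → oofpaddo.
Nasal assimilation: no change.

oofpaddo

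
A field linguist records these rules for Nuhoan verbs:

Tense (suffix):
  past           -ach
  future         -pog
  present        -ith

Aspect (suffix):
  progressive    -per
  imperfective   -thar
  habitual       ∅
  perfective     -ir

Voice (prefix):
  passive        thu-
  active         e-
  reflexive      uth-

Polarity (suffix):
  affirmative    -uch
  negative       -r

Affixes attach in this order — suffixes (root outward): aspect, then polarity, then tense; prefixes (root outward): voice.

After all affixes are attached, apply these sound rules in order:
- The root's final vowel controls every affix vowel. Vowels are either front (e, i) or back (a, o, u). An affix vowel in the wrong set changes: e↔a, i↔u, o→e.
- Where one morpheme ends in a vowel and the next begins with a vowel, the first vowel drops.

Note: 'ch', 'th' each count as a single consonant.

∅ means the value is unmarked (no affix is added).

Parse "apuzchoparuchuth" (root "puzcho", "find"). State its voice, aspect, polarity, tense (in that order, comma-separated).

Segment: e-puzcho-per-uch-ith.
voice: e- → active.
aspect: -per → progressive.
polarity: -uch → affirmative.
tense: -ith → present.

active, progressive, affirmative, present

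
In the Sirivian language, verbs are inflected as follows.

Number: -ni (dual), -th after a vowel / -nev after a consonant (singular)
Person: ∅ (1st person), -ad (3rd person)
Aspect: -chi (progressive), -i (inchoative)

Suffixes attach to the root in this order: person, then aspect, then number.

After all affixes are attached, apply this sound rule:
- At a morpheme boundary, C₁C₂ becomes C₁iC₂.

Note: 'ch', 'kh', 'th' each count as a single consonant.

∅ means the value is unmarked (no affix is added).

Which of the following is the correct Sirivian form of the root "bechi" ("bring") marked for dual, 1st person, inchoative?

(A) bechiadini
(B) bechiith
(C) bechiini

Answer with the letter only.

person = 1st person: zero marking, form stays bechi.
Attach aspect inchoative -i → bechii.
Attach number dual -ni → bechiini.
Epenthesis: no change.
So the correct form is bechiini, option (C).
(A) bechiadini is wrong: it uses 3rd person instead of 1st person for person.
(B) bechiith is wrong: it uses singular instead of dual for number.

C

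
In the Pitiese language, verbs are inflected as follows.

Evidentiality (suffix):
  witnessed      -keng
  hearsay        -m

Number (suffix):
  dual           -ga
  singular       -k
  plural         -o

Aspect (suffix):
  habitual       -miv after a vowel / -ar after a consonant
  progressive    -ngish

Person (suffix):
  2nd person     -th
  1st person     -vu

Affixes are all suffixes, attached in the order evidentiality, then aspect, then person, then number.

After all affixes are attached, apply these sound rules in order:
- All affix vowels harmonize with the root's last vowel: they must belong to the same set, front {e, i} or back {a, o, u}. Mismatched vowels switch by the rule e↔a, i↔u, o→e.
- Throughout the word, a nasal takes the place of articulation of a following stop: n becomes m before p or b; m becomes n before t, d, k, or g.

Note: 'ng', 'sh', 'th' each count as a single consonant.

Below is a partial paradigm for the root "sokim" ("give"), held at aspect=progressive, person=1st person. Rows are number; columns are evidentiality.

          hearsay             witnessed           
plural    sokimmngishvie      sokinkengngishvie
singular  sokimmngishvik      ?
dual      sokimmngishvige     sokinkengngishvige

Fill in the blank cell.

Attach evidentiality witnessed -keng → sokimkeng.
Attach aspect progressive -ngish → sokimkengngish.
Attach person 1st person -vu → sokimkengngishvu.
Attach number singular -k → sokimkengngishvuk.
Apply vowel harmony: sokimkengngishvuk → sokimkengngishvik.
Apply nasal assimilation: sokimkengngishvik → sokinkengngishvik.

sokinkengngishvik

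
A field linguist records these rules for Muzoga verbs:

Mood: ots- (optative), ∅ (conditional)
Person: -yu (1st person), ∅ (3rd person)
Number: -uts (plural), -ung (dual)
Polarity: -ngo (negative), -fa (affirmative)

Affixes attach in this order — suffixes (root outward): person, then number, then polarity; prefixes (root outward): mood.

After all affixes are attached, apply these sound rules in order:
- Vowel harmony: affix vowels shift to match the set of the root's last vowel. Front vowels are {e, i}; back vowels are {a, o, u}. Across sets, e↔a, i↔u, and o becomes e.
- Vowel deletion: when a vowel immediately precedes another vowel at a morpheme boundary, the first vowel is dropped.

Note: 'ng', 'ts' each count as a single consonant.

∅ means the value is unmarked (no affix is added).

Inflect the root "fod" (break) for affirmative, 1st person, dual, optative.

Attach person 1st person -yu → fodyu.
Attach mood optative ots- → otsfodyu.
Attach number dual -ung → otsfodyuung.
Attach polarity affirmative -fa → otsfodyuungfa.
Vowel harmony: no change.
Apply vowel deletion: otsfodyuungfa → otsfodyungfa.

otsfodyungfa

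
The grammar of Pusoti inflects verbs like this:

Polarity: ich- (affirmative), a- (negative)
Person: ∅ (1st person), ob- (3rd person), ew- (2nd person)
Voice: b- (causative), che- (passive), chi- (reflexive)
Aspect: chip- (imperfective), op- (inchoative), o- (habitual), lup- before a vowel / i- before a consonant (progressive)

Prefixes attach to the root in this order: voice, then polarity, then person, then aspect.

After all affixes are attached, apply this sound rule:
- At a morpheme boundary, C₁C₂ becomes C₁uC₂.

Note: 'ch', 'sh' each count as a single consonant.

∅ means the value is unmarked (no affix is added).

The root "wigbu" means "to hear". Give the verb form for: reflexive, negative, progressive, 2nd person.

Attach voice reflexive chi- → chiwigbu.
Attach polarity negative a- → achiwigbu.
Attach person 2nd person ew- → ewachiwigbu.
Attach aspect progressive lup- (before vowel 'e') → lupewachiwigbu.
Epenthesis: no change.

lupewachiwigbu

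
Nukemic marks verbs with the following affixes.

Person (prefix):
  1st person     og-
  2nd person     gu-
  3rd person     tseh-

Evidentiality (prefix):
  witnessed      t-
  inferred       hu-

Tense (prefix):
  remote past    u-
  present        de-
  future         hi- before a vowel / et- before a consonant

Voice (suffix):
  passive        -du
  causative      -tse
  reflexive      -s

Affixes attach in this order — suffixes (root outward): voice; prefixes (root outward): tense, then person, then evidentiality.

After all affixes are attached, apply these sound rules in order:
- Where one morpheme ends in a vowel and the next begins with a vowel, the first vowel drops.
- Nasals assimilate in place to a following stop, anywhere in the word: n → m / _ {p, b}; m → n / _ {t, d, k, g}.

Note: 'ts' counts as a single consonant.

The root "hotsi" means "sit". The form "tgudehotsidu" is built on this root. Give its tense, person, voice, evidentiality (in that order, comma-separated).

present, 2nd person, passive, witnessed

Segment: t-gu-de-hotsi-du.
tense: de- → present.
person: gu- → 2nd person.
voice: -du → passive.
evidentiality: t- → witnessed.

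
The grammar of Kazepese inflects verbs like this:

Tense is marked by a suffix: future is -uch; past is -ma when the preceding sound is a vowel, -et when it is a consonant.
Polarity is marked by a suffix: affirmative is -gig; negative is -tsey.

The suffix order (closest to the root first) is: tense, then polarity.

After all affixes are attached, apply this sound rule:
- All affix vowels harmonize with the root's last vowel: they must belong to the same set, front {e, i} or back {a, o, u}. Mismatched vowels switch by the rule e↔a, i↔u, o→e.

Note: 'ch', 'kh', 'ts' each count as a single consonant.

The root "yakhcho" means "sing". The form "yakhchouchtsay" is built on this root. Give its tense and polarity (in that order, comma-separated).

Segment: yakhcho-uch-tsey.
tense: -uch → future.
polarity: -tsey → negative.

future, negative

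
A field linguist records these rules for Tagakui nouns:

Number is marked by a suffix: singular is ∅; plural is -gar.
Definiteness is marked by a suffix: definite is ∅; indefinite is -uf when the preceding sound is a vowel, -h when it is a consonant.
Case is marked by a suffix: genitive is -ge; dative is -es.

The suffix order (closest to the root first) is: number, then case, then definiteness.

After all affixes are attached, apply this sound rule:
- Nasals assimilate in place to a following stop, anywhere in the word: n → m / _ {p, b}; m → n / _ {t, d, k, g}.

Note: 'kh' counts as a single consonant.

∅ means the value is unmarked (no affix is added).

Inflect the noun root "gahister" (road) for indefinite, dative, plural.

Attach number plural -gar → gahistergar.
Attach case dative -es → gahistergares.
Attach definiteness indefinite -h (after consonant 's') → gahistergaresh.
Nasal assimilation: no change.

gahistergaresh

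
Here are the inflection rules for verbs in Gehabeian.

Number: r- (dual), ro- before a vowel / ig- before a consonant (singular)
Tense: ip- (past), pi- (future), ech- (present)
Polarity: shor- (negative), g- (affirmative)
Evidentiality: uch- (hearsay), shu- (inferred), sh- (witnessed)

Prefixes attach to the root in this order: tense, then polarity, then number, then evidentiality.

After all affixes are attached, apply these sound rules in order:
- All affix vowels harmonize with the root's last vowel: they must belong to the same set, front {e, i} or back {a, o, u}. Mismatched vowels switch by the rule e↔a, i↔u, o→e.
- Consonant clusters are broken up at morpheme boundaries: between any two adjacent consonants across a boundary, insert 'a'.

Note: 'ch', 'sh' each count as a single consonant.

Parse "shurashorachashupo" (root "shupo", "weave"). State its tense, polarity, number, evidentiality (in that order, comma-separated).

present, negative, dual, inferred

Segment: shu-r-shor-ech-shupo.
tense: ech- → present.
polarity: shor- → negative.
number: r- → dual.
evidentiality: shu- → inferred.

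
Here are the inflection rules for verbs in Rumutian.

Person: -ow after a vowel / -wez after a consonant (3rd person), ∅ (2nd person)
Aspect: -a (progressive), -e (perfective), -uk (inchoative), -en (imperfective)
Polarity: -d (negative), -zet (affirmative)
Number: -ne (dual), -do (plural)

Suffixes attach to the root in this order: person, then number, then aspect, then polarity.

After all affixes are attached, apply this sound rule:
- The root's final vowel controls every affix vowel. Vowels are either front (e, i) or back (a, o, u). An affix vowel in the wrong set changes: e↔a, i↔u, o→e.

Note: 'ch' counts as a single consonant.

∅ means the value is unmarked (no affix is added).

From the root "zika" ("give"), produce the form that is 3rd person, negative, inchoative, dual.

zikaownaukd

Attach person 3rd person -ow (after vowel 'a') → zikaow.
Attach number dual -ne → zikaowne.
Attach aspect inchoative -uk → zikaowneuk.
Attach polarity negative -d → zikaowneukd.
Apply vowel harmony: zikaowneukd → zikaownaukd.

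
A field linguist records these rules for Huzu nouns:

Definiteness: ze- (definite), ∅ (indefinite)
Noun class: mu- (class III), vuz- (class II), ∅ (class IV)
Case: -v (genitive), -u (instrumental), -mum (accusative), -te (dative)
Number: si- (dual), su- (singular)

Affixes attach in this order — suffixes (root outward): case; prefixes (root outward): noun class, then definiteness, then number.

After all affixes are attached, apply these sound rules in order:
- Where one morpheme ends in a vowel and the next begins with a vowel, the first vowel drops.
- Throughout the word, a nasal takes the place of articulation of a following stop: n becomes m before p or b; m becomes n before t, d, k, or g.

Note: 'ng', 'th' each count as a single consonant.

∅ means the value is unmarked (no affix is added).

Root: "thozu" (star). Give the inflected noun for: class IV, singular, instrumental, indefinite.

noun class = class IV: zero marking, form stays thozu.
Attach case instrumental -u → thozuu.
definiteness = indefinite: zero marking, form stays thozuu.
Attach number singular su- → suthozuu.
Apply vowel deletion: suthozuu → suthozu.
Nasal assimilation: no change.

suthozu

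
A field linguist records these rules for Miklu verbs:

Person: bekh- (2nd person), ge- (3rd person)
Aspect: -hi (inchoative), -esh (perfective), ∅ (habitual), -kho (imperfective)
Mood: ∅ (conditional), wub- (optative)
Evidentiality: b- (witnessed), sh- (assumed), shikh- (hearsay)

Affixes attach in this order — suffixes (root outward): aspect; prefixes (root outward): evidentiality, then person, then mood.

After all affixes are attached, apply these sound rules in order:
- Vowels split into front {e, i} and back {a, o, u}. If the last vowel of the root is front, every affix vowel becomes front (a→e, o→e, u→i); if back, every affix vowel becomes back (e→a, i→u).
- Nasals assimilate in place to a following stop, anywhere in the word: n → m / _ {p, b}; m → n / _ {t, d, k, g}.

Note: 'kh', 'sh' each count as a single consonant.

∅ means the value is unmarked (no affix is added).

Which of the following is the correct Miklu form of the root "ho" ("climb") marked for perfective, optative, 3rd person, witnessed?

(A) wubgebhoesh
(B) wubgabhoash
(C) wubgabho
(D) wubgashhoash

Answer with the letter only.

B

Attach aspect perfective -esh → hoesh.
Attach evidentiality witnessed b- → bhoesh.
Attach person 3rd person ge- → gebhoesh.
Attach mood optative wub- → wubgebhoesh.
Apply vowel harmony: wubgebhoesh → wubgabhoash.
Nasal assimilation: no change.
So the correct form is wubgabhoash, option (B).
(A) wubgebhoesh is wrong: it fails to apply the sound rule(s).
(D) wubgashhoash is wrong: it uses assumed instead of witnessed for evidentiality.
(C) wubgabho is wrong: it uses habitual instead of perfective for aspect.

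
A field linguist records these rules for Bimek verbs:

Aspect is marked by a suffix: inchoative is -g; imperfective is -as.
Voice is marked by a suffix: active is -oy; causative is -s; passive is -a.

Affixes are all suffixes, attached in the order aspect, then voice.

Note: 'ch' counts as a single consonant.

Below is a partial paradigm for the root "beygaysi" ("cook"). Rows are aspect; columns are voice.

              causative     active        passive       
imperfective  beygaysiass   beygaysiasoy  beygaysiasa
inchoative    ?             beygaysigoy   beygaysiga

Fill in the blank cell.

beygaysigs

Attach aspect inchoative -g → beygaysig.
Attach voice causative -s → beygaysigs.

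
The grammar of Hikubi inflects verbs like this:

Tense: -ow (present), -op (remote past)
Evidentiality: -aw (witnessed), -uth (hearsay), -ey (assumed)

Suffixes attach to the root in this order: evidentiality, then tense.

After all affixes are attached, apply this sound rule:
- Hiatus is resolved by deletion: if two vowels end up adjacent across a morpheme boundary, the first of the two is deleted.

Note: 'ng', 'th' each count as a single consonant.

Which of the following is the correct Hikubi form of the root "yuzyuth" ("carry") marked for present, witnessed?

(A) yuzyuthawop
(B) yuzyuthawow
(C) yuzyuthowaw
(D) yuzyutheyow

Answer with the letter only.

B

Attach evidentiality witnessed -aw → yuzyuthaw.
Attach tense present -ow → yuzyuthawow.
Vowel deletion: no change.
So the correct form is yuzyuthawow, option (B).
(A) yuzyuthawop is wrong: it uses remote past instead of present for tense.
(C) yuzyuthowaw is wrong: it has the affixes in the wrong order.
(D) yuzyutheyow is wrong: it uses assumed instead of witnessed for evidentiality.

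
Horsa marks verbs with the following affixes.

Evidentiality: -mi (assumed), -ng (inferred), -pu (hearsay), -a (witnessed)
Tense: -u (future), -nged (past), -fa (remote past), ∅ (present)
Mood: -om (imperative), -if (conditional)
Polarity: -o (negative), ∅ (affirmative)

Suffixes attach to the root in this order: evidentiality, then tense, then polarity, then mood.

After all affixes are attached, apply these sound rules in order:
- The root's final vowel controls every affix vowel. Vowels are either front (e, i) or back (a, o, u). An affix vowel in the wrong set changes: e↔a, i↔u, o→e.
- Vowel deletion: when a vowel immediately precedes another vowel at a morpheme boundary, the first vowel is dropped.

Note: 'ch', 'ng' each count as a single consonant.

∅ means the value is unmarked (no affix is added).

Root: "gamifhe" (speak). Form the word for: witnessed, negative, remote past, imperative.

gamifhefem

Attach evidentiality witnessed -a → gamifhea.
Attach tense remote past -fa → gamifheafa.
Attach polarity negative -o → gamifheafao.
Attach mood imperative -om → gamifheafaoom.
Apply vowel harmony: gamifheafaoom → gamifheefeeem.
Apply vowel deletion: gamifheefeeem → gamifhefem.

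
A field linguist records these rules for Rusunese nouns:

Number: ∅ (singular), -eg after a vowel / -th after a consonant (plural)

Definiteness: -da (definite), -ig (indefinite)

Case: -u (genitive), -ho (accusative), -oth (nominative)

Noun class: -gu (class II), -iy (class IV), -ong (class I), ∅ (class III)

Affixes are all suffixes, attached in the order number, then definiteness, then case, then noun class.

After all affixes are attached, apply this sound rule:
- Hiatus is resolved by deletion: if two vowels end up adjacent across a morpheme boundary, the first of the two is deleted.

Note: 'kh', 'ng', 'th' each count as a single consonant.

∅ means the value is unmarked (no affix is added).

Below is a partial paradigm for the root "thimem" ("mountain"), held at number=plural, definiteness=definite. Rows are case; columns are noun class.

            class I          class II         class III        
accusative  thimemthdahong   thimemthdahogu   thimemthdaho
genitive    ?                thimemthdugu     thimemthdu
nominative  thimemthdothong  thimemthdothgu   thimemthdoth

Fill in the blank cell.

thimemthdong

Attach number plural -th (after consonant 'm') → thimemth.
Attach definiteness definite -da → thimemthda.
Attach case genitive -u → thimemthdau.
Attach noun class class I -ong → thimemthdauong.
Apply vowel deletion: thimemthdauong → thimemthdong.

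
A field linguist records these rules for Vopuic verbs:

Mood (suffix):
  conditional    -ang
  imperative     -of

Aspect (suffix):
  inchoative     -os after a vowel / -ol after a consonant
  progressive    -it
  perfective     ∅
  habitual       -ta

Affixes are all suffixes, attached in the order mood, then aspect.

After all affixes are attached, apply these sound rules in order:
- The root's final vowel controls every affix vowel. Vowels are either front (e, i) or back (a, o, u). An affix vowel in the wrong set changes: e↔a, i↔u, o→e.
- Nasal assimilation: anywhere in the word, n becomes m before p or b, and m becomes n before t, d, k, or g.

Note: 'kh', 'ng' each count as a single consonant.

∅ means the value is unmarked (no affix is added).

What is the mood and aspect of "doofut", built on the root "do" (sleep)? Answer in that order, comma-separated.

Segment: do-of-it.
mood: -of → imperative.
aspect: -it → progressive.

imperative, progressive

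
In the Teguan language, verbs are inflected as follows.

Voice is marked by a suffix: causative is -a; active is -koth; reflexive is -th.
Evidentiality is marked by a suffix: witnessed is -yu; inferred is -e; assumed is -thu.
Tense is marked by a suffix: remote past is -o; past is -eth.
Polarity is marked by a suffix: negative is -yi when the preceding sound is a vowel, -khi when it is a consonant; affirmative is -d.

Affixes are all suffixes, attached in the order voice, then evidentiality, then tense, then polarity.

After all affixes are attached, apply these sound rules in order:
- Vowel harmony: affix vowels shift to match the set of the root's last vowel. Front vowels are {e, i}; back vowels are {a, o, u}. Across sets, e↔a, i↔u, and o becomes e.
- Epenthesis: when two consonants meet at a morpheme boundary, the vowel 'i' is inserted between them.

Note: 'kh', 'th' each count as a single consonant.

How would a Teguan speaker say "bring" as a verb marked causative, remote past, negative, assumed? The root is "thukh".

Attach voice causative -a → thukha.
Attach evidentiality assumed -thu → thukhathu.
Attach tense remote past -o → thukhathuo.
Attach polarity negative -yi (after vowel 'o') → thukhathuoyi.
Apply vowel harmony: thukhathuoyi → thukhathuoyu.
Epenthesis: no change.

thukhathuoyu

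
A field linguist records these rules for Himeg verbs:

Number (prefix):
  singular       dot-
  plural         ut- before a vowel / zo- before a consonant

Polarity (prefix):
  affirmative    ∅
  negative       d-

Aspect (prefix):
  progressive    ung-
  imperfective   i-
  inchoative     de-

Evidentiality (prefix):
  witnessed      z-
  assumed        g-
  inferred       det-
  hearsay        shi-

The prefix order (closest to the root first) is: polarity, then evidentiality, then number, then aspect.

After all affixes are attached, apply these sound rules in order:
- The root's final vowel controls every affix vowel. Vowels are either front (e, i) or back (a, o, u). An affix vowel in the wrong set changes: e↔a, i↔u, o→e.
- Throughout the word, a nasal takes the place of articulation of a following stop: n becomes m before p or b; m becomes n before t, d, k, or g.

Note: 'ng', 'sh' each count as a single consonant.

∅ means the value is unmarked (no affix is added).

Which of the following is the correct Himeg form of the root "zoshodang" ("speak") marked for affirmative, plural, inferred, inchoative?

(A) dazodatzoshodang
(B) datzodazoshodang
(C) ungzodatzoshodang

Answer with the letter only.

A

polarity = affirmative: zero marking, form stays zoshodang.
Attach evidentiality inferred det- → detzoshodang.
Attach number plural zo- (before consonant 'd') → zodetzoshodang.
Attach aspect inchoative de- → dezodetzoshodang.
Apply vowel harmony: dezodetzoshodang → dazodatzoshodang.
Nasal assimilation: no change.
So the correct form is dazodatzoshodang, option (A).
(C) ungzodatzoshodang is wrong: it uses progressive instead of inchoative for aspect.
(B) datzodazoshodang is wrong: it has the affixes in the wrong order.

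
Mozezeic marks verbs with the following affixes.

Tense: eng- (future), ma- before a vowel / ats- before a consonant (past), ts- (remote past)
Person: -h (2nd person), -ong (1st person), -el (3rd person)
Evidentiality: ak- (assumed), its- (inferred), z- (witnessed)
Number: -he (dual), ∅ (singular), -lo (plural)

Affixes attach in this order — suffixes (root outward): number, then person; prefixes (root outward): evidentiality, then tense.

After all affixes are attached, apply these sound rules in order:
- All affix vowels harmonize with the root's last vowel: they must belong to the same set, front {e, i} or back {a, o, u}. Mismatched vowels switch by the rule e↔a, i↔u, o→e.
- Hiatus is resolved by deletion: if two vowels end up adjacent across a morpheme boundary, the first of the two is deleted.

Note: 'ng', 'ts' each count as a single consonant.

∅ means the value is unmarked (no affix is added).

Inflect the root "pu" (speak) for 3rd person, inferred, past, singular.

Attach evidentiality inferred its- → itspu.
number = singular: zero marking, form stays itspu.
Attach person 3rd person -el → itspuel.
Attach tense past ma- (before vowel 'i') → maitspuel.
Apply vowel harmony: maitspuel → mautspual.
Apply vowel deletion: mautspual → mutspal.

mutspal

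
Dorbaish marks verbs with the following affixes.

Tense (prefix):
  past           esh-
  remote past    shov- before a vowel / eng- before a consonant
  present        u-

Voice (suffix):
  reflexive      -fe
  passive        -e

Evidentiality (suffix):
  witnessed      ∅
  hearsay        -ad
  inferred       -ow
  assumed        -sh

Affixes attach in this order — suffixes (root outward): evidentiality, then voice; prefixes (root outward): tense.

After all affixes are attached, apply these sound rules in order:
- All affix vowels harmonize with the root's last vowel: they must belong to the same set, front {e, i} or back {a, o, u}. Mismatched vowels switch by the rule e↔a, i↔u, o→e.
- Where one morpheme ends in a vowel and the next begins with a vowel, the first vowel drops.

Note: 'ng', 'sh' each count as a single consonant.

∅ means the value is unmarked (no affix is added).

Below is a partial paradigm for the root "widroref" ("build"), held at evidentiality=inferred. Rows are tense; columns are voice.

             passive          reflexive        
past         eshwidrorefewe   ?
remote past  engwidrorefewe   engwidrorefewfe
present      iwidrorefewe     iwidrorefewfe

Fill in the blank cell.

Attach evidentiality inferred -ow → widrorefow.
Attach tense past esh- → eshwidrorefow.
Attach voice reflexive -fe → eshwidrorefowfe.
Apply vowel harmony: eshwidrorefowfe → eshwidrorefewfe.
Vowel deletion: no change.

eshwidrorefewfe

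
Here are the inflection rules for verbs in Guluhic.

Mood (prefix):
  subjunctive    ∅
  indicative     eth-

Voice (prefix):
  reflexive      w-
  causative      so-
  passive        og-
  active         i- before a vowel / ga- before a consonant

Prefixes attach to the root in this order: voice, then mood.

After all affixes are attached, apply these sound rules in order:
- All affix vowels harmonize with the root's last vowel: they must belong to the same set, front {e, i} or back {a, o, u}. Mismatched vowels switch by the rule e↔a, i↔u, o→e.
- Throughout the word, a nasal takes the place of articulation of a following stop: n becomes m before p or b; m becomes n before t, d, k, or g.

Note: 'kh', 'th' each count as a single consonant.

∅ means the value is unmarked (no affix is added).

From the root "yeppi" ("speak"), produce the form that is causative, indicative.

Attach voice causative so- → soyeppi.
Attach mood indicative eth- → ethsoyeppi.
Apply vowel harmony: ethsoyeppi → ethseyeppi.
Nasal assimilation: no change.

ethseyeppi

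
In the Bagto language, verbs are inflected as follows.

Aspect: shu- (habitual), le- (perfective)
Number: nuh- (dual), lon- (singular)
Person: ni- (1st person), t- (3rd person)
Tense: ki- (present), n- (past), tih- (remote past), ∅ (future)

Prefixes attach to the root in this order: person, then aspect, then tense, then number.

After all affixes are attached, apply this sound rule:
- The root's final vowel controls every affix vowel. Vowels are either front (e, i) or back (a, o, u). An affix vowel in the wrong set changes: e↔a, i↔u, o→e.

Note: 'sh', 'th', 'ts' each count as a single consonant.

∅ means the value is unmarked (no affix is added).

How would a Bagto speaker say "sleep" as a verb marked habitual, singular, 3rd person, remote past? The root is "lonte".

lentihshitlonte

Attach person 3rd person t- → tlonte.
Attach aspect habitual shu- → shutlonte.
Attach tense remote past tih- → tihshutlonte.
Attach number singular lon- → lontihshutlonte.
Apply vowel harmony: lontihshutlonte → lentihshitlonte.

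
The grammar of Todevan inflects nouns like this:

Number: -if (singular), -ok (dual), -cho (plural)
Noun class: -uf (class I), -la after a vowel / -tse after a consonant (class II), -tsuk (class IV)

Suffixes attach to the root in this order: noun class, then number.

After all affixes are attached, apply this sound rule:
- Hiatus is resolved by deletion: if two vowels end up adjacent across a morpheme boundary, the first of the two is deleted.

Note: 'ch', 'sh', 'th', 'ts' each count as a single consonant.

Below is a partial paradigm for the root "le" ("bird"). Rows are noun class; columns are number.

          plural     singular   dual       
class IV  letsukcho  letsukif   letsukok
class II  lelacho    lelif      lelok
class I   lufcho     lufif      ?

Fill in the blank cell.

lufok

Attach noun class class I -uf → leuf.
Attach number dual -ok → leufok.
Apply vowel deletion: leufok → lufok.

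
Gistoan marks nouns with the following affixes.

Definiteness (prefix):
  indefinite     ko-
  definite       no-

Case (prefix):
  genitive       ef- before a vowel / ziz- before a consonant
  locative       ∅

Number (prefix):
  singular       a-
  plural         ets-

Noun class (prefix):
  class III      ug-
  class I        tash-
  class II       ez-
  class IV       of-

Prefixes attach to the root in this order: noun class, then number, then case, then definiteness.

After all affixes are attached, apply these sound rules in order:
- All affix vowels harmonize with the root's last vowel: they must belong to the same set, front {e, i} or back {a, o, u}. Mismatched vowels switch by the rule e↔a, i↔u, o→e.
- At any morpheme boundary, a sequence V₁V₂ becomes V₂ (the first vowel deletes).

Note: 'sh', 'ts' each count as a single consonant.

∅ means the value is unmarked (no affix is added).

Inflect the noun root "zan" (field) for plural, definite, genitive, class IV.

Attach noun class class IV of- → ofzan.
Attach number plural ets- → etsofzan.
Attach case genitive ef- (before vowel 'e') → efetsofzan.
Attach definiteness definite no- → noefetsofzan.
Apply vowel harmony: noefetsofzan → noafatsofzan.
Apply vowel deletion: noafatsofzan → nafatsofzan.

nafatsofzan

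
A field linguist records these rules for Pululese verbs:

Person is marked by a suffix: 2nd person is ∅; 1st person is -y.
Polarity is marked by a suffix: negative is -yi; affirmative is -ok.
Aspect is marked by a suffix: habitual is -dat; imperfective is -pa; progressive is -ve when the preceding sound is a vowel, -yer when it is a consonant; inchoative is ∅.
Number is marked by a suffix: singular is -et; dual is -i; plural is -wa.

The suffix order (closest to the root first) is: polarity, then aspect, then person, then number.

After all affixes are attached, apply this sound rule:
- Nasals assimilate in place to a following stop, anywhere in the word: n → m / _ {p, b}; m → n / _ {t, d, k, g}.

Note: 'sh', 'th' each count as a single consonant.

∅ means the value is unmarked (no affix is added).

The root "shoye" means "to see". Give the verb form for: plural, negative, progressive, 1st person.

Attach polarity negative -yi → shoyeyi.
Attach aspect progressive -ve (after vowel 'i') → shoyeyive.
Attach person 1st person -y → shoyeyivey.
Attach number plural -wa → shoyeyiveywa.
Nasal assimilation: no change.

shoyeyiveywa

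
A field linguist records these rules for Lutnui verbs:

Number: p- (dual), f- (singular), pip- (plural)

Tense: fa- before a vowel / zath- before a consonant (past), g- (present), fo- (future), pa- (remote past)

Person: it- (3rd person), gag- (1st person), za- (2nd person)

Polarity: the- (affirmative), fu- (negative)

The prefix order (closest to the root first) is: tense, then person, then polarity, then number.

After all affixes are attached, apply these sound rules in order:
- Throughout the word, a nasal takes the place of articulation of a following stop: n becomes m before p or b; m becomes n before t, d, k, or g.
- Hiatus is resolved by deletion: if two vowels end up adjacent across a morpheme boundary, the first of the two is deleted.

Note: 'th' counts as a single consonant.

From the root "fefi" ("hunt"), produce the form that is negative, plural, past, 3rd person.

Attach tense past zath- (before consonant 'f') → zathfefi.
Attach person 3rd person it- → itzathfefi.
Attach polarity negative fu- → fuitzathfefi.
Attach number plural pip- → pipfuitzathfefi.
Nasal assimilation: no change.
Apply vowel deletion: pipfuitzathfefi → pipfitzathfefi.

pipfitzathfefi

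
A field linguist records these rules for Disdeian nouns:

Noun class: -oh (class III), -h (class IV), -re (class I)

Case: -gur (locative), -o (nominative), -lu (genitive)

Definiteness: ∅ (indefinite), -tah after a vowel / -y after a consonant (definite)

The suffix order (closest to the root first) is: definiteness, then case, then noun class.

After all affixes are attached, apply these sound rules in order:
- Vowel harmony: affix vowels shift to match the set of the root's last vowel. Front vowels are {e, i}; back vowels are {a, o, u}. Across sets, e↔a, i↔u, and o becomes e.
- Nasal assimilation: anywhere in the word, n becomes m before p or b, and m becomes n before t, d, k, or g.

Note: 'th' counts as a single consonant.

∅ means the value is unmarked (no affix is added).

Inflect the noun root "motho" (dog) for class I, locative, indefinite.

definiteness = indefinite: zero marking, form stays motho.
Attach case locative -gur → mothogur.
Attach noun class class I -re → mothogurre.
Apply vowel harmony: mothogurre → mothogurra.
Nasal assimilation: no change.

mothogurra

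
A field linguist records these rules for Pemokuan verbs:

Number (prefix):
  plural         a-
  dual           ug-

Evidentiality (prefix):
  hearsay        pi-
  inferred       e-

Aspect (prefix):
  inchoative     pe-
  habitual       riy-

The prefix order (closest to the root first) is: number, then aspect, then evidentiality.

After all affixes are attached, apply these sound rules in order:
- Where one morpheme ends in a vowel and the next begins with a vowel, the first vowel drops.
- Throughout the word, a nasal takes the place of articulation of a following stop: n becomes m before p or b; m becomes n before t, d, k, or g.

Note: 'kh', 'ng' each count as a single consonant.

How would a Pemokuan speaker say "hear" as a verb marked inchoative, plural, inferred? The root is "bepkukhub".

epabepkukhub

Attach number plural a- → abepkukhub.
Attach aspect inchoative pe- → peabepkukhub.
Attach evidentiality inferred e- → epeabepkukhub.
Apply vowel deletion: epeabepkukhub → epabepkukhub.
Nasal assimilation: no change.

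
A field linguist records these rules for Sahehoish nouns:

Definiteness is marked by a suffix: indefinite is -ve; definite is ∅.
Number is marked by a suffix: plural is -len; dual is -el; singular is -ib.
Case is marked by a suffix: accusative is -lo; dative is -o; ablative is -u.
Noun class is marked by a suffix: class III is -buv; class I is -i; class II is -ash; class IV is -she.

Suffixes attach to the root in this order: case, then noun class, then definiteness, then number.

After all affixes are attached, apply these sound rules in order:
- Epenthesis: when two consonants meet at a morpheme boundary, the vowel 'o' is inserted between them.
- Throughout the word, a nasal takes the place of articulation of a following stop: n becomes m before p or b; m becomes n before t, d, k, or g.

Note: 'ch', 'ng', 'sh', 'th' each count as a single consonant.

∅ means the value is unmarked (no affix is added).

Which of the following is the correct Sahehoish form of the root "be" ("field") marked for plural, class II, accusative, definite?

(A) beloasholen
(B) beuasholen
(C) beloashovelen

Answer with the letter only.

Attach case accusative -lo → belo.
Attach noun class class II -ash → beloash.
definiteness = definite: zero marking, form stays beloash.
Attach number plural -len → beloashlen.
Apply epenthesis: beloashlen → beloasholen.
Nasal assimilation: no change.
So the correct form is beloasholen, option (A).
(B) beuasholen is wrong: it uses ablative instead of accusative for case.
(C) beloashovelen is wrong: it uses indefinite instead of definite for definiteness.

A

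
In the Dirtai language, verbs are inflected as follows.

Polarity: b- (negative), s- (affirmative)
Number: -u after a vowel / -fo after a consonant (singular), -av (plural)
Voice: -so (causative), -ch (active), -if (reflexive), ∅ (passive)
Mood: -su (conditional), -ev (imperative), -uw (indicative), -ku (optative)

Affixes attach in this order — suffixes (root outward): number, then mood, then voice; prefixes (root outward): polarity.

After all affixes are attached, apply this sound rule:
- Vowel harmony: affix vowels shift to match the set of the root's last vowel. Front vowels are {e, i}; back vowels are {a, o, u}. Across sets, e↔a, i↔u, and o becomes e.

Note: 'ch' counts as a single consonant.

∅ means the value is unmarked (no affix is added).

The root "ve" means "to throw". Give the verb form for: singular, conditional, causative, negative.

bveisise

Attach polarity negative b- → bve.
Attach number singular -u (after vowel 'e') → bveu.
Attach mood conditional -su → bveusu.
Attach voice causative -so → bveususo.
Apply vowel harmony: bveususo → bveisise.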